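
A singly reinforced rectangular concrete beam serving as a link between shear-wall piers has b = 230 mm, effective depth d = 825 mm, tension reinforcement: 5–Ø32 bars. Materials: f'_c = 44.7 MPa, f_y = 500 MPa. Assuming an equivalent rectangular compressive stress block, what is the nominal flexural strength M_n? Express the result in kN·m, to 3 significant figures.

A_s = 5 × 804 = 4020 mm².
T = A_s f_y = 4020 × 500 = 2010000 N = 2010 kN.
From C = T: a = T/(0.85 f'_c b) = 2010000/(0.85 × 44.7 × 230) = 230.01 mm.
M_n = T(d − a/2) = 2010 kN × (825 − 115.005) mm = 1427.09 kN·m.

M_n ≈ 1430 kN·m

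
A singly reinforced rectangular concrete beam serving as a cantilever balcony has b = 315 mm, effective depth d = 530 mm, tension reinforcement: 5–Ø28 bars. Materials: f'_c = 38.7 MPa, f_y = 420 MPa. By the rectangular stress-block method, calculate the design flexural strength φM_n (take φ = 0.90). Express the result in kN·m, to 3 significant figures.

A_s = 5 × 616 = 3080 mm².
T = A_s f_y = 3080 × 420 = 1293600 N = 1293.6 kN.
From C = T: a = T/(0.85 f'_c b) = 1293600/(0.85 × 38.7 × 315) = 124.84 mm.
M_n = T(d − a/2) = 1293.6 kN × (530 − 62.42) mm = 604.86 kN·m.
φM_n = 0.90 × 604.86 = 544.37 kN·m.

φM_n ≈ 544 kN·m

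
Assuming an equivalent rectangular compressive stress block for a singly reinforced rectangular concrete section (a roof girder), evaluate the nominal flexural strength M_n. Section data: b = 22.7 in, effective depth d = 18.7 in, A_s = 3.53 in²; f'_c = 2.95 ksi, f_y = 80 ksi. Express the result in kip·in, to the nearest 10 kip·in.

T = A_s f_y = 3.53 × 80 = 282.4 kips.
a = T/(0.85 f'_c b) = 282.4/(0.85 × 2.95 × 22.7) = 4.961 in.
M_n = T(d − a/2) = 282.4 × (18.7 − 2.4805) = 4580.4 kip·in.

M_n ≈ 4580 kip·in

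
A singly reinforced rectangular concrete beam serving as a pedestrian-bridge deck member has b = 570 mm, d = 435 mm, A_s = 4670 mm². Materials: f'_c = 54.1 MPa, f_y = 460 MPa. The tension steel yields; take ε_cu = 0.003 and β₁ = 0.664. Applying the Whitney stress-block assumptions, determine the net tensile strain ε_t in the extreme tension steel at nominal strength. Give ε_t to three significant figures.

a = A_s f_y/(0.85 f'_c b) = 81.96 mm.
β₁ = 0.664, so c = a/β₁ = 81.96/0.664 = 123.43 mm.
From the linear strain diagram with ε_cu = 0.003: ε_t = 0.003 (d − c)/c = 0.003 × (435 − 123.43)/123.43 = 0.00757.
Since ε_t ≥ 0.005, the section is tension-controlled.

ε_t ≈ 0.00757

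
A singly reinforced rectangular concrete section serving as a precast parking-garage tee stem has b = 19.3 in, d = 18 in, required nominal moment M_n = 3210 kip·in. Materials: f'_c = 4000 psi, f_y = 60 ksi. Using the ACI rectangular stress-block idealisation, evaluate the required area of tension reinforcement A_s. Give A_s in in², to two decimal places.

From M_n = 0.85 f'_c a b (d − a/2):
a = d − √(d² − 2M_n/(0.85 f'_c b)) = 18 − √(18² − 2 × 3210/(0.85 × 4 × 19.3)) = 2.961 in.
A_s = 0.85 f'_c a b / f_y = 0.85 × 4 × 2.961 × 19.3 / 60 = 3.238 in².

A_s ≈ 3.24 in²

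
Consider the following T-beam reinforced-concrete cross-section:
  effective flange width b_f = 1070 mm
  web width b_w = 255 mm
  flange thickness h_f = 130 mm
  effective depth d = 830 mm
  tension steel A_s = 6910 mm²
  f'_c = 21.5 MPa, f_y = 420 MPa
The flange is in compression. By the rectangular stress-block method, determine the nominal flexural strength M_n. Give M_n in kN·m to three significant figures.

Tension: T = A_s f_y = 6910 × 420 = 2902200 N.
Try a within the flange: a = T/(0.85 f'_c b_f) = 2902200/(0.85 × 21.5 × 1070) = 148.42 mm.
a = 148.42 > h_f = 130 mm: the block extends into the web. Split into flange-overhang and web parts.
C_f = 0.85 f'_c (b_f − b_w) h_f = 0.85 × 21.5 × (1070 − 255) × 130 = 1936236 N.
Remaining web compression depth: a_w = (T − C_f)/(0.85 f'_c b_w) = (2902200 − 1936236)/(0.85 × 21.5 × 255) = 207.28 mm.
M_n = C_f(d − h_f/2) + (T − C_f)(d − a_w/2) = 1936236 × (830 − 65) + 965964 × (830 − 103.64) = 1481.22 + 701.64 = 2182.86 × 10⁶ N·mm.
M_n = 2182.86 kN·m.

M_n ≈ 2180 kN·m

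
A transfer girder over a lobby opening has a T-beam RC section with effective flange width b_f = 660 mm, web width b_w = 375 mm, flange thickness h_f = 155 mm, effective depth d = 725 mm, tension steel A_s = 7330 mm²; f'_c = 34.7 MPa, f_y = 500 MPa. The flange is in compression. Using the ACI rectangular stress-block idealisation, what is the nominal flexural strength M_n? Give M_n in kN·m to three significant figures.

Tension: T = A_s f_y = 7330 × 500 = 3665000 N.
Try a within the flange: a = T/(0.85 f'_c b_f) = 3665000/(0.85 × 34.7 × 660) = 188.27 mm.
a = 188.27 > h_f = 155 mm: the block extends into the web. Split into flange-overhang and web parts.
C_f = 0.85 f'_c (b_f − b_w) h_f = 0.85 × 34.7 × (660 − 375) × 155 = 1302942 N.
Remaining web compression depth: a_w = (T − C_f)/(0.85 f'_c b_w) = (3665000 − 1302942)/(0.85 × 34.7 × 375) = 213.56 mm.
M_n = C_f(d − h_f/2) + (T − C_f)(d − a_w/2) = 1302942 × (725 − 77.5) + 2362058 × (725 − 106.78) = 843.65 + 1460.27 = 2303.92 × 10⁶ N·mm.
M_n = 2303.92 kN·m.

M_n ≈ 2300 kN·m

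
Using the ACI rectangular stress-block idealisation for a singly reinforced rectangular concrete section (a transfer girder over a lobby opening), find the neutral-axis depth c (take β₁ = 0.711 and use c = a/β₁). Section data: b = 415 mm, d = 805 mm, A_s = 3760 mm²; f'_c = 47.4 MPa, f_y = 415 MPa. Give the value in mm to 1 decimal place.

T = A_s f_y = 3760 × 415 = 1560400 N = 1560.4 kN.
Setting C = 0.85 f'_c a b equal to T: a = 1560400/(0.85 × 47.4 × 415) = 93.323 mm.
With β₁ = 0.711, c = a/β₁ = 93.323/0.711 = 131.3 mm.

c ≈ 131.3 mm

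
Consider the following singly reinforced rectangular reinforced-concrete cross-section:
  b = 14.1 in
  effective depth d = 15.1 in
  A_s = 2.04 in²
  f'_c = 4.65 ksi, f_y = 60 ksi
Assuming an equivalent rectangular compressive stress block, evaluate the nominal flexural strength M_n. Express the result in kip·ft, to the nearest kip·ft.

T = A_s f_y = 2.04 × 60 = 122.4 kips.
a = T/(0.85 f'_c b) = 122.4/(0.85 × 4.65 × 14.1) = 2.196 in.
M_n = T(d − a/2) = 122.4 × (15.1 − 1.098) = 1713.8 kip·in = 1713.8/12 = 142.82 kip·ft.

M_n ≈ 143 kip·ft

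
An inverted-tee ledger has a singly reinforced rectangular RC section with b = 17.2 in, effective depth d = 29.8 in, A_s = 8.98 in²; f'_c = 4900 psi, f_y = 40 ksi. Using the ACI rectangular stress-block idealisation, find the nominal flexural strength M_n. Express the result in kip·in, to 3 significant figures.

M_n ≈ 9800 kip·in

T = A_s f_y = 8.98 × 40 = 359.2 kips.
a = T/(0.85 f'_c b) = 359.2/(0.85 × 4.9 × 17.2) = 5.014 in.
M_n = T(d − a/2) = 359.2 × (29.8 − 2.507) = 9803.6 kip·in.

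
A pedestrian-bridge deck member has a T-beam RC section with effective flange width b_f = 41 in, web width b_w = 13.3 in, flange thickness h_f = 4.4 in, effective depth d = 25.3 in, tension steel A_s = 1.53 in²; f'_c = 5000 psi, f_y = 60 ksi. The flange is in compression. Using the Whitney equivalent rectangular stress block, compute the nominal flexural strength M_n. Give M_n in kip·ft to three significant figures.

Tension: T = A_s f_y = 1.53 × 60 = 91.8 kips.
Try a within the flange: a = T/(0.85 f'_c b_f) = 91.8/(0.85 × 5 × 41) = 0.527 in.
Since a = 0.527 ≤ h_f = 4.4 in, the stress block lies entirely in the flange; analyse as a rectangular beam of width b_f.
M_n = T(d − a/2) = 91.8 × (25.3 − 0.2635) = 2298.4 kip·in.
M_n = 2298.4/12 = 191.53 kip·ft.

M_n ≈ 192 kip·ft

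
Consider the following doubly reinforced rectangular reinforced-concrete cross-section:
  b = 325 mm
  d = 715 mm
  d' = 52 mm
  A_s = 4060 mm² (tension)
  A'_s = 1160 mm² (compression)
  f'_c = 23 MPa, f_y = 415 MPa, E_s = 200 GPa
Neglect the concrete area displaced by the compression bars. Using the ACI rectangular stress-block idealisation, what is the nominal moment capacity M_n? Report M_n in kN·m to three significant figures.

Assume both tension and compression steel yield.
Net tension couple steel: A_s − A'_s = 2900 mm².
a = (A_s − A'_s) f_y / (0.85 f'_c b) = 1203500/(0.85 × 23 × 325) = 189.42 mm.
c = a/β₁ = 189.42/0.85 = 222.85 mm; ε'_s = 0.003(c − d')/c = 0.0023 ≥ f_y/E_s = 0.0021, so compression steel does yield.
M_n = (A_s − A'_s) f_y (d − a/2) + A'_s f_y (d − d') = [1203500 × (715 − 94.71) + 481400 × (715 − 52)] × 10⁻⁶ = 746.52 + 319.17 = 1065.69 kN·m.

M_n ≈ 1070 kN·m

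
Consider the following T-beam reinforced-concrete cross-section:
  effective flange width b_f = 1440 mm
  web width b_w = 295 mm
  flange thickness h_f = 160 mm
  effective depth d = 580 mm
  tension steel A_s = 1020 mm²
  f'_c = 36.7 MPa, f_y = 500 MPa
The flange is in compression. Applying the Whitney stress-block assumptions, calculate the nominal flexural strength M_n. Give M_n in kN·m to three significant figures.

M_n ≈ 293 kN·m

Tension: T = A_s f_y = 1020 × 500 = 510000 N.
Try a within the flange: a = T/(0.85 f'_c b_f) = 510000/(0.85 × 36.7 × 1440) = 11.35 mm.
Since a = 11.35 ≤ h_f = 160 mm, the stress block lies entirely in the flange; analyse as a rectangular beam of width b_f.
M_n = T(d − a/2) = 510000 × (580 − 5.675) = 292.91 × 10⁶ N·mm.
M_n = 292.91 kN·m.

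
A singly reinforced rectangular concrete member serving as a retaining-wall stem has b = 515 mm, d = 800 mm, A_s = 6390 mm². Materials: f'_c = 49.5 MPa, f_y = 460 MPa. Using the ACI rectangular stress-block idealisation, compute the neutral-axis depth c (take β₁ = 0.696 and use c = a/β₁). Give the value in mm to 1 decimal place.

T = A_s f_y = 6390 × 460 = 2939400 N = 2939.4 kN.
Setting C = 0.85 f'_c a b equal to T: a = 2939400/(0.85 × 49.5 × 515) = 135.652 mm.
With β₁ = 0.696, c = a/β₁ = 135.652/0.696 = 194.9 mm.

c ≈ 194.9 mm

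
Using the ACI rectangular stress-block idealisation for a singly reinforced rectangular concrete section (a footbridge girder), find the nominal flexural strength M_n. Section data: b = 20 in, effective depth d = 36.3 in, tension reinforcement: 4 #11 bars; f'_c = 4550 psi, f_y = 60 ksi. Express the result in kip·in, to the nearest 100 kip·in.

M_n ≈ 12700 kip·in

A_s = 4 × 1.56 = 6.24 in².
T = A_s f_y = 6.24 × 60 = 374.4 kips.
a = T/(0.85 f'_c b) = 374.4/(0.85 × 4.55 × 20) = 4.840 in.
M_n = T(d − a/2) = 374.4 × (36.3 − 2.42) = 12684.7 kip·in.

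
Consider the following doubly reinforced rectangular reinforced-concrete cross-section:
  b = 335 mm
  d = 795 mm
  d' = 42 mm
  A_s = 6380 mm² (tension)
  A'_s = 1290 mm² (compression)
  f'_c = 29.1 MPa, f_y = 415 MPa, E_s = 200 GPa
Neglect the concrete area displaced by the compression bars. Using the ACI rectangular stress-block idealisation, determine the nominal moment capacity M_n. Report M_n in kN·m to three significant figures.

M_n ≈ 1810 kN·m

Assume both tension and compression steel yield.
Net tension couple steel: A_s − A'_s = 5090 mm².
a = (A_s − A'_s) f_y / (0.85 f'_c b) = 2112350/(0.85 × 29.1 × 335) = 254.92 mm.
c = a/β₁ = 254.92/0.842 = 302.76 mm; ε'_s = 0.003(c − d')/c = 0.0026 ≥ f_y/E_s = 0.0021, so compression steel does yield.
M_n = (A_s − A'_s) f_y (d − a/2) + A'_s f_y (d − d') = [2112350 × (795 − 127.46) + 535350 × (795 − 42)] × 10⁻⁶ = 1410.08 + 403.12 = 1813.20 kN·m.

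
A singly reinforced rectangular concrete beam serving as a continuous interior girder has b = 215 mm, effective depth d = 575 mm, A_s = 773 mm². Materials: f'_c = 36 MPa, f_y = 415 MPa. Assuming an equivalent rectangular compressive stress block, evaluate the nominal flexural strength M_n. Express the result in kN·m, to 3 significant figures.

M_n ≈ 177 kN·m

T = A_s f_y = 773 × 415 = 320795 N = 320.795 kN.
From C = T: a = T/(0.85 f'_c b) = 320795/(0.85 × 36 × 215) = 48.76 mm.
M_n = T(d − a/2) = 320.795 kN × (575 − 24.38) mm = 176.64 kN·m.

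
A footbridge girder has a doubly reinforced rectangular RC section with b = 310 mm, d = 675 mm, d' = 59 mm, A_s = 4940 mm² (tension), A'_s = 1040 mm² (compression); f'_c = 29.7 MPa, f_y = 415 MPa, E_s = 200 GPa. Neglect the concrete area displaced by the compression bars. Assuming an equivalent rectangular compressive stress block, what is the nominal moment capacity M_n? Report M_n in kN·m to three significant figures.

Assume both tension and compression steel yield.
Net tension couple steel: A_s − A'_s = 3900 mm².
a = (A_s − A'_s) f_y / (0.85 f'_c b) = 1618500/(0.85 × 29.7 × 310) = 206.81 mm.
c = a/β₁ = 206.81/0.838 = 246.79 mm; ε'_s = 0.003(c − d')/c = 0.0023 ≥ f_y/E_s = 0.0021, so compression steel does yield.
M_n = (A_s − A'_s) f_y (d − a/2) + A'_s f_y (d − d') = [1618500 × (675 − 103.405) + 431600 × (675 − 59)] × 10⁻⁶ = 925.13 + 265.87 = 1191.00 kN·m.

M_n ≈ 1190 kN·m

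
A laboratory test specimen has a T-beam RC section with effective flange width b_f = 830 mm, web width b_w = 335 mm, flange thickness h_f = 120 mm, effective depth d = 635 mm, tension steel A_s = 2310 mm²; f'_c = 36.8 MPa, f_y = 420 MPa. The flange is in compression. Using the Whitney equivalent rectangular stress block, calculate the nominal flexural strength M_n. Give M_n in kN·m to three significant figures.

M_n ≈ 598 kN·m

Tension: T = A_s f_y = 2310 × 420 = 970200 N.
Try a within the flange: a = T/(0.85 f'_c b_f) = 970200/(0.85 × 36.8 × 830) = 37.37 mm.
Since a = 37.37 ≤ h_f = 120 mm, the stress block lies entirely in the flange; analyse as a rectangular beam of width b_f.
M_n = T(d − a/2) = 970200 × (635 − 18.685) = 597.95 × 10⁶ N·mm.
M_n = 597.95 kN·m.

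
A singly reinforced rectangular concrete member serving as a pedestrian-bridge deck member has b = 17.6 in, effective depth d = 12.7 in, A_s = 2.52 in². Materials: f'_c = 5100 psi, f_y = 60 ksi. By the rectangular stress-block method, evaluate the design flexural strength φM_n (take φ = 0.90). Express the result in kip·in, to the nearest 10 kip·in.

φM_n ≈ 1590 kip·in

T = A_s f_y = 2.52 × 60 = 151.2 kips.
a = T/(0.85 f'_c b) = 151.2/(0.85 × 5.1 × 17.6) = 1.982 in.
M_n = T(d − a/2) = 151.2 × (12.7 − 0.991) = 1770.4 kip·in.
φM_n = 0.90 × 1770.4 = 1593.4 kip·in.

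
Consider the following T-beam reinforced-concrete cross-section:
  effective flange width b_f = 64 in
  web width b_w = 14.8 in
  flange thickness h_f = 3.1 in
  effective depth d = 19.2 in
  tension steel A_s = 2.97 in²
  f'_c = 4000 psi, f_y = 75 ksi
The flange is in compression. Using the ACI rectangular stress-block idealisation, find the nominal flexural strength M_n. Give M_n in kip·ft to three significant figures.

Tension: T = A_s f_y = 2.97 × 75 = 222.75 kips.
Try a within the flange: a = T/(0.85 f'_c b_f) = 222.75/(0.85 × 4 × 64) = 1.024 in.
Since a = 1.024 ≤ h_f = 3.1 in, the stress block lies entirely in the flange; analyse as a rectangular beam of width b_f.
M_n = T(d − a/2) = 222.75 × (19.2 − 0.512) = 4162.8 kip·in.
M_n = 4162.8/12 = 346.90 kip·ft.

M_n ≈ 347 kip·ft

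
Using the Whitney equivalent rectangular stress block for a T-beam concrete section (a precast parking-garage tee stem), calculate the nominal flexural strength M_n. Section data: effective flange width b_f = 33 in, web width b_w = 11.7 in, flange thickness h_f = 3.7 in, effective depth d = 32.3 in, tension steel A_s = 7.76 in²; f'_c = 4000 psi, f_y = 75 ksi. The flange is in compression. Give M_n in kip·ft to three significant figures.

M_n ≈ 1420 kip·ft

Tension: T = A_s f_y = 7.76 × 75 = 582 kips.
Try a within the flange: a = T/(0.85 f'_c b_f) = 582/(0.85 × 4 × 33) = 5.187 in.
a = 5.187 > h_f = 3.7 in: the block extends into the web. Split into flange-overhang and web parts.
C_f = 0.85 f'_c (b_f − b_w) h_f = 0.85 × 4 × (33 − 11.7) × 3.7 = 268.0 kips.
Remaining web compression depth: a_w = (T − C_f)/(0.85 f'_c b_w) = (582 − 268.0)/(0.85 × 4 × 11.7) = 7.893 in.
M_n = C_f(d − h_f/2) + (T − C_f)(d − a_w/2) = 268.0 × (32.3 − 1.85) + 314 × (32.3 − 3.9465) = 8160.6 + 8903.0 = 17063.6 kip·in.
M_n = 17063.6/12 = 1421.97 kip·ft.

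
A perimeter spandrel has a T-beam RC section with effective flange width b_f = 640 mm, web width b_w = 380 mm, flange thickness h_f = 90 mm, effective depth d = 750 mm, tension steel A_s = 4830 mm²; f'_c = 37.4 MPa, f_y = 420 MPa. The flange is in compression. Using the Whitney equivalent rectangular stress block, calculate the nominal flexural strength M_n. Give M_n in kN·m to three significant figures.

M_n ≈ 1420 kN·m

Tension: T = A_s f_y = 4830 × 420 = 2028600 N.
Try a within the flange: a = T/(0.85 f'_c b_f) = 2028600/(0.85 × 37.4 × 640) = 99.71 mm.
a = 99.71 > h_f = 90 mm: the block extends into the web. Split into flange-overhang and web parts.
C_f = 0.85 f'_c (b_f − b_w) h_f = 0.85 × 37.4 × (640 − 380) × 90 = 743886 N.
Remaining web compression depth: a_w = (T − C_f)/(0.85 f'_c b_w) = (2028600 − 743886)/(0.85 × 37.4 × 380) = 106.35 mm.
M_n = C_f(d − h_f/2) + (T − C_f)(d − a_w/2) = 743886 × (750 − 45) + 1284714 × (750 − 53.175) = 524.44 + 895.22 = 1419.66 × 10⁶ N·mm.
M_n = 1419.66 kN·m.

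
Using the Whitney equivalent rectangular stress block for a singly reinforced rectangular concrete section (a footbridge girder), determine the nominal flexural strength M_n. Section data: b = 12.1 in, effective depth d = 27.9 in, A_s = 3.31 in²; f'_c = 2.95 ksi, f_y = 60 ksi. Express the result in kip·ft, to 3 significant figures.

T = A_s f_y = 3.31 × 60 = 198.6 kips.
a = T/(0.85 f'_c b) = 198.6/(0.85 × 2.95 × 12.1) = 6.546 in.
M_n = T(d − a/2) = 198.6 × (27.9 − 3.273) = 4890.9 kip·in = 4890.9/12 = 407.58 kip·ft.

M_n ≈ 408 kip·ft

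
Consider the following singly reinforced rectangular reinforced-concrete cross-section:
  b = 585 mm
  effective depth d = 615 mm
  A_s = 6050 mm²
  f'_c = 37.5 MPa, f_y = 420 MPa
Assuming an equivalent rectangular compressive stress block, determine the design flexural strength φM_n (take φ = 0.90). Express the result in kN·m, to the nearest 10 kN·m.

T = A_s f_y = 6050 × 420 = 2541000 N = 2541 kN.
From C = T: a = T/(0.85 f'_c b) = 2541000/(0.85 × 37.5 × 585) = 136.27 mm.
M_n = T(d − a/2) = 2541 kN × (615 − 68.135) mm = 1389.58 kN·m.
φM_n = 0.90 × 1389.58 = 1250.62 kN·m.

φM_n ≈ 1250 kN·m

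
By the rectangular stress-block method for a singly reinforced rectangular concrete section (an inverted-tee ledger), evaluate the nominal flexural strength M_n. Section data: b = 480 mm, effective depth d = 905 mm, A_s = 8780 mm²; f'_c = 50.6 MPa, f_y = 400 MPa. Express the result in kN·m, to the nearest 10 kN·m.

M_n ≈ 2880 kN·m

T = A_s f_y = 8780 × 400 = 3512000 N = 3512 kN.
From C = T: a = T/(0.85 f'_c b) = 3512000/(0.85 × 50.6 × 480) = 170.12 mm.
M_n = T(d − a/2) = 3512 kN × (905 − 85.06) mm = 2879.63 kN·m.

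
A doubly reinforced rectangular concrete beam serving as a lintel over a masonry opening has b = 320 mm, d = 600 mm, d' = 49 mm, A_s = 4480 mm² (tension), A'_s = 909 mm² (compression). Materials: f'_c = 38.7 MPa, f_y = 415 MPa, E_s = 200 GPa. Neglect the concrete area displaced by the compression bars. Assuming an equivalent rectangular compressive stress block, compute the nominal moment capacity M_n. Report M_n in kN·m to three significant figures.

Assume both tension and compression steel yield.
Net tension couple steel: A_s − A'_s = 3571 mm².
a = (A_s − A'_s) f_y / (0.85 f'_c b) = 1481965/(0.85 × 38.7 × 320) = 140.79 mm.
c = a/β₁ = 140.79/0.774 = 181.90 mm; ε'_s = 0.003(c − d')/c = 0.0022 ≥ f_y/E_s = 0.0021, so compression steel does yield.
M_n = (A_s − A'_s) f_y (d − a/2) + A'_s f_y (d − d') = [1481965 × (600 − 70.395) + 377235 × (600 − 49)] × 10⁻⁶ = 784.86 + 207.86 = 992.72 kN·m.

M_n ≈ 993 kN·m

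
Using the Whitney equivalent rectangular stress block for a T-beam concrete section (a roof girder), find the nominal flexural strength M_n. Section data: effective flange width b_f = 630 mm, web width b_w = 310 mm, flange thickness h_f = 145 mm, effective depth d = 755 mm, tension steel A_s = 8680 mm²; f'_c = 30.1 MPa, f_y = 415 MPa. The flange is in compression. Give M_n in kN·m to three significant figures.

Tension: T = A_s f_y = 8680 × 415 = 3602200 N.
Try a within the flange: a = T/(0.85 f'_c b_f) = 3602200/(0.85 × 30.1 × 630) = 223.48 mm.
a = 223.48 > h_f = 145 mm: the block extends into the web. Split into flange-overhang and web parts.
C_f = 0.85 f'_c (b_f − b_w) h_f = 0.85 × 30.1 × (630 − 310) × 145 = 1187144 N.
Remaining web compression depth: a_w = (T − C_f)/(0.85 f'_c b_w) = (3602200 − 1187144)/(0.85 × 30.1 × 310) = 304.49 mm.
M_n = C_f(d − h_f/2) + (T − C_f)(d − a_w/2) = 1187144 × (755 − 72.5) + 2415056 × (755 − 152.245) = 810.23 + 1455.69 = 2265.92 × 10⁶ N·mm.
M_n = 2265.92 kN·m.

M_n ≈ 2270 kN·m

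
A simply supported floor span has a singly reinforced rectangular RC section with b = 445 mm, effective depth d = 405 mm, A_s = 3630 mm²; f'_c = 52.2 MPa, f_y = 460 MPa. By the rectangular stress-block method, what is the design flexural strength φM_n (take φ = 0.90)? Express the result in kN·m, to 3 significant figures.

φM_n ≈ 545 kN·m

T = A_s f_y = 3630 × 460 = 1669800 N = 1669.8 kN.
From C = T: a = T/(0.85 f'_c b) = 1669800/(0.85 × 52.2 × 445) = 84.57 mm.
M_n = T(d − a/2) = 1669.8 kN × (405 − 42.285) mm = 605.66 kN·m.
φM_n = 0.90 × 605.66 = 545.09 kN·m.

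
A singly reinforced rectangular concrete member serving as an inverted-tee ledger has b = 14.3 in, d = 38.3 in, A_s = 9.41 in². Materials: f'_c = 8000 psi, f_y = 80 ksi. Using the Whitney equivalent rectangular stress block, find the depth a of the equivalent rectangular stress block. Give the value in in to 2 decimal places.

a ≈ 7.74 in

T = A_s f_y = 9.41 × 80 = 752.8 kips.
a = T/(0.85 f'_c b) = 752.8/(0.85 × 8 × 14.3) = 7.74 in.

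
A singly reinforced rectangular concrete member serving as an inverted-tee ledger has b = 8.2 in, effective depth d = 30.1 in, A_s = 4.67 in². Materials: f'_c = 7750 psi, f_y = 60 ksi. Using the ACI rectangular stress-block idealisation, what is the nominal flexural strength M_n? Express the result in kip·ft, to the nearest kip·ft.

M_n ≈ 642 kip·ft

T = A_s f_y = 4.67 × 60 = 280.2 kips.
a = T/(0.85 f'_c b) = 280.2/(0.85 × 7.75 × 8.2) = 5.187 in.
M_n = T(d − a/2) = 280.2 × (30.1 − 2.5935) = 7707.3 kip·in = 7707.3/12 = 642.28 kip·ft.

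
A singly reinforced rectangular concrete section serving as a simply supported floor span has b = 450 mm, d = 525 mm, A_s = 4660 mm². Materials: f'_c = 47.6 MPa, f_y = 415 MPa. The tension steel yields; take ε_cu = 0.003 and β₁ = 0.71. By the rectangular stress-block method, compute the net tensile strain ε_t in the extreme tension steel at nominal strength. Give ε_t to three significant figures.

a = A_s f_y/(0.85 f'_c b) = 106.22 mm.
β₁ = 0.71, so c = a/β₁ = 106.22/0.71 = 149.61 mm.
From the linear strain diagram with ε_cu = 0.003: ε_t = 0.003 (d − c)/c = 0.003 × (525 − 149.61)/149.61 = 0.00753.
Since ε_t ≥ 0.005, the section is tension-controlled.

ε_t ≈ 0.00753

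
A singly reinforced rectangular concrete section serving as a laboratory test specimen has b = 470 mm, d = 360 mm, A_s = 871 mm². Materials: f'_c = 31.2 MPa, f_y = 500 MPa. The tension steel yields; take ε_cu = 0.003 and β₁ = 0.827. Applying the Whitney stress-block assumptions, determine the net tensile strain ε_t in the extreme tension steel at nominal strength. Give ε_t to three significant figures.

a = A_s f_y/(0.85 f'_c b) = 34.94 mm.
β₁ = 0.827, so c = a/β₁ = 34.94/0.827 = 42.25 mm.
From the linear strain diagram with ε_cu = 0.003: ε_t = 0.003 (d − c)/c = 0.003 × (360 − 42.25)/42.25 = 0.0226.
Since ε_t ≥ 0.005, the section is tension-controlled.

ε_t ≈ 0.0226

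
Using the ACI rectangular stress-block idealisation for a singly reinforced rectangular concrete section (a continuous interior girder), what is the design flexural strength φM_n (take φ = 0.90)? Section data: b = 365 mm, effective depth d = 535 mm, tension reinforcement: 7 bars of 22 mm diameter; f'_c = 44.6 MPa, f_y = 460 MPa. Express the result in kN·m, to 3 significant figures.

A_s = 7 × 380 = 2660 mm².
T = A_s f_y = 2660 × 460 = 1223600 N = 1223.6 kN.
From C = T: a = T/(0.85 f'_c b) = 1223600/(0.85 × 44.6 × 365) = 88.43 mm.
M_n = T(d − a/2) = 1223.6 kN × (535 − 44.215) mm = 600.52 kN·m.
φM_n = 0.90 × 600.52 = 540.47 kN·m.

φM_n ≈ 540 kN·m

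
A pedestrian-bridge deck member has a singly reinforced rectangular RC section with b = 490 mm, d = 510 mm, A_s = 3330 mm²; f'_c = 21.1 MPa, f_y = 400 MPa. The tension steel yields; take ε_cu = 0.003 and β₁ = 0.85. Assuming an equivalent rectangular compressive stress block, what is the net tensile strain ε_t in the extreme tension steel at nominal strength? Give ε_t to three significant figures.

a = A_s f_y/(0.85 f'_c b) = 151.57 mm.
β₁ = 0.85, so c = a/β₁ = 151.57/0.85 = 178.32 mm.
From the linear strain diagram with ε_cu = 0.003: ε_t = 0.003 (d − c)/c = 0.003 × (510 − 178.32)/178.32 = 0.00558.
Since ε_t ≥ 0.005, the section is tension-controlled.

ε_t ≈ 0.00558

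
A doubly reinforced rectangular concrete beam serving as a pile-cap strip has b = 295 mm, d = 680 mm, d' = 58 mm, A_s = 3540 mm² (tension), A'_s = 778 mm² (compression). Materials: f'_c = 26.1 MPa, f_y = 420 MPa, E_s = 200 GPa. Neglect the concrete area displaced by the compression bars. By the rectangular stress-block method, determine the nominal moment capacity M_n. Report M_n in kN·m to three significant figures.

M_n ≈ 889 kN·m

Assume both tension and compression steel yield.
Net tension couple steel: A_s − A'_s = 2762 mm².
a = (A_s − A'_s) f_y / (0.85 f'_c b) = 1160040/(0.85 × 26.1 × 295) = 177.25 mm.
c = a/β₁ = 177.25/0.85 = 208.53 mm; ε'_s = 0.003(c − d')/c = 0.0022 ≥ f_y/E_s = 0.0021, so compression steel does yield.
M_n = (A_s − A'_s) f_y (d − a/2) + A'_s f_y (d − d') = [1160040 × (680 − 88.625) + 326760 × (680 − 58)] × 10⁻⁶ = 686.02 + 203.24 = 889.26 kN·m.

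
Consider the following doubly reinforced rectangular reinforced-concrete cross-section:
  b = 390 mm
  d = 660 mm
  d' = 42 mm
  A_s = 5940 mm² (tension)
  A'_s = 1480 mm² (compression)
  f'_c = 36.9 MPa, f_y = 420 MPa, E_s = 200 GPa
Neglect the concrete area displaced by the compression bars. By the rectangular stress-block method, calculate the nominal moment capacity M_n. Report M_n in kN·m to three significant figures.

Assume both tension and compression steel yield.
Net tension couple steel: A_s − A'_s = 4460 mm².
a = (A_s − A'_s) f_y / (0.85 f'_c b) = 1873200/(0.85 × 36.9 × 390) = 153.13 mm.
c = a/β₁ = 153.13/0.786 = 194.82 mm; ε'_s = 0.003(c − d')/c = 0.0024 ≥ f_y/E_s = 0.0021, so compression steel does yield.
M_n = (A_s − A'_s) f_y (d − a/2) + A'_s f_y (d − d') = [1873200 × (660 − 76.565) + 621600 × (660 − 42)] × 10⁻⁶ = 1092.89 + 384.15 = 1477.04 kN·m.

M_n ≈ 1480 kN·m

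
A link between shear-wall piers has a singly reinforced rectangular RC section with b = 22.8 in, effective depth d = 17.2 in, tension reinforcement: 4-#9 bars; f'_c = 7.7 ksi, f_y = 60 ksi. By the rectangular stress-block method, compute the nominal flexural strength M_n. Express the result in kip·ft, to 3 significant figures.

A_s = 4 × 1 = 4 in².
T = A_s f_y = 4 × 60 = 240 kips.
a = T/(0.85 f'_c b) = 240/(0.85 × 7.7 × 22.8) = 1.608 in.
M_n = T(d − a/2) = 240 × (17.2 − 0.804) = 3935.0 kip·in = 3935.0/12 = 327.92 kip·ft.

M_n ≈ 328 kip·ft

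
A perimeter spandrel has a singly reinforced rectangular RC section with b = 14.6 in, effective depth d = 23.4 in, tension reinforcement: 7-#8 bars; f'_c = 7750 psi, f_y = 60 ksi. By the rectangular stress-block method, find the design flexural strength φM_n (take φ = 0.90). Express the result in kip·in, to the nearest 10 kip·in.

A_s = 7 × 0.79 = 5.53 in².
T = A_s f_y = 5.53 × 60 = 331.8 kips.
a = T/(0.85 f'_c b) = 331.8/(0.85 × 7.75 × 14.6) = 3.450 in.
M_n = T(d − a/2) = 331.8 × (23.4 − 1.725) = 7191.8 kip·in.
φM_n = 0.90 × 7191.8 = 6472.6 kip·in.

φM_n ≈ 6470 kip·in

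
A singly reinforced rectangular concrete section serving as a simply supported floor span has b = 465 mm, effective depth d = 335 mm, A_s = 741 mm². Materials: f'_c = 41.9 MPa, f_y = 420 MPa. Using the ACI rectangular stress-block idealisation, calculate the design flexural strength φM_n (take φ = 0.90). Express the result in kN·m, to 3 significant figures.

φM_n ≈ 91.2 kN·m

T = A_s f_y = 741 × 420 = 311220 N = 311.22 kN.
From C = T: a = T/(0.85 f'_c b) = 311220/(0.85 × 41.9 × 465) = 18.79 mm.
M_n = T(d − a/2) = 311.22 kN × (335 − 9.395) mm = 101.33 kN·m.
φM_n = 0.90 × 101.33 = 91.20 kN·m.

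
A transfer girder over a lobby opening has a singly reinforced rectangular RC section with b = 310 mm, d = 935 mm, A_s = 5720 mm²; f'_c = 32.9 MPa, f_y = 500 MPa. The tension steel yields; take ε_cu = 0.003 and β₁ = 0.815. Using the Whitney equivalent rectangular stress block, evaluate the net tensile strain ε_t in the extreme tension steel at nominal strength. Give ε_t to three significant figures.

ε_t ≈ 0.00393

a = A_s f_y/(0.85 f'_c b) = 329.91 mm.
β₁ = 0.815, so c = a/β₁ = 329.91/0.815 = 404.80 mm.
From the linear strain diagram with ε_cu = 0.003: ε_t = 0.003 (d − c)/c = 0.003 × (935 − 404.80)/404.80 = 0.00393.
ε_t < 0.004 — the section is over-reinforced for flexure under ACI limits.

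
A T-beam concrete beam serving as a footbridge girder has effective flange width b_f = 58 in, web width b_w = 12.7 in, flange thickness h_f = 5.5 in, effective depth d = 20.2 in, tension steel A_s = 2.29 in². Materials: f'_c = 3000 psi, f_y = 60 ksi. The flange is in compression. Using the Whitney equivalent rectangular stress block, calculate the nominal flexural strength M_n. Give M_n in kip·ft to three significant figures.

M_n ≈ 226 kip·ft

Tension: T = A_s f_y = 2.29 × 60 = 137.4 kips.
Try a within the flange: a = T/(0.85 f'_c b_f) = 137.4/(0.85 × 3 × 58) = 0.929 in.
Since a = 0.929 ≤ h_f = 5.5 in, the stress block lies entirely in the flange; analyse as a rectangular beam of width b_f.
M_n = T(d − a/2) = 137.4 × (20.2 − 0.4645) = 2711.7 kip·in.
M_n = 2711.7/12 = 225.98 kip·ft.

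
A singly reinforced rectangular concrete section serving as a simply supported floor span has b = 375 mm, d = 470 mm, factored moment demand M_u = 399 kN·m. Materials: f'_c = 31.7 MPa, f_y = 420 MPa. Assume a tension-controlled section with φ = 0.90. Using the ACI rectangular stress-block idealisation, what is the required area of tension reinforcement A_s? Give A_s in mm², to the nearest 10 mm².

M_n = M_u/φ = 399/0.90 = 443.333 kN·m.
With M_n = 0.85 f'_c a b (d − a/2), solve the quadratic for a:
a = d − √(d² − 2M_n/(0.85 f'_c b)) = 470 − √(470² − 2 × 443.333×10⁶/(0.85 × 31.7 × 375)) = 105.10 mm.
A_s = 0.85 f'_c a b / f_y = 0.85 × 31.7 × 105.10 × 375 / 420 = 2528.5 mm².

A_s ≈ 2530 mm²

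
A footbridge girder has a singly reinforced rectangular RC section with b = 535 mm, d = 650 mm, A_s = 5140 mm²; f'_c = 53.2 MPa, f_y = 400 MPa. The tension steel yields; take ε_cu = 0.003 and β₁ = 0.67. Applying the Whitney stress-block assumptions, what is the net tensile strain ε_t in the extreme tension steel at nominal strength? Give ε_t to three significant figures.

a = A_s f_y/(0.85 f'_c b) = 84.98 mm.
β₁ = 0.67, so c = a/β₁ = 84.98/0.67 = 126.84 mm.
From the linear strain diagram with ε_cu = 0.003: ε_t = 0.003 (d − c)/c = 0.003 × (650 − 126.84)/126.84 = 0.0124.
Since ε_t ≥ 0.005, the section is tension-controlled.

ε_t ≈ 0.0124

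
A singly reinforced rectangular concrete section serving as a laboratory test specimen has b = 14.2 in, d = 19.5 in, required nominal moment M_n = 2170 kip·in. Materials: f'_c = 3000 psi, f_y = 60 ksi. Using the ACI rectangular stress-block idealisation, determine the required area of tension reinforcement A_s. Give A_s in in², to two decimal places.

A_s ≈ 2.03 in²

From M_n = 0.85 f'_c a b (d − a/2):
a = d − √(d² − 2M_n/(0.85 f'_c b)) = 19.5 − √(19.5² − 2 × 2170/(0.85 × 3 × 14.2)) = 3.363 in.
A_s = 0.85 f'_c a b / f_y = 0.85 × 3 × 3.363 × 14.2 / 60 = 2.030 in².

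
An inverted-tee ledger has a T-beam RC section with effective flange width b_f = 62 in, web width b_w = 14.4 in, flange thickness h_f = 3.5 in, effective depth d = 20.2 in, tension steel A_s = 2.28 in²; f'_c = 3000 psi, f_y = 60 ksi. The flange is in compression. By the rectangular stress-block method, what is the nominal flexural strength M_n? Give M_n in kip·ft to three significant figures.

Tension: T = A_s f_y = 2.28 × 60 = 136.8 kips.
Try a within the flange: a = T/(0.85 f'_c b_f) = 136.8/(0.85 × 3 × 62) = 0.865 in.
Since a = 0.865 ≤ h_f = 3.5 in, the stress block lies entirely in the flange; analyse as a rectangular beam of width b_f.
M_n = T(d − a/2) = 136.8 × (20.2 − 0.4325) = 2704.2 kip·in.
M_n = 2704.2/12 = 225.35 kip·ft.

M_n ≈ 225 kip·ft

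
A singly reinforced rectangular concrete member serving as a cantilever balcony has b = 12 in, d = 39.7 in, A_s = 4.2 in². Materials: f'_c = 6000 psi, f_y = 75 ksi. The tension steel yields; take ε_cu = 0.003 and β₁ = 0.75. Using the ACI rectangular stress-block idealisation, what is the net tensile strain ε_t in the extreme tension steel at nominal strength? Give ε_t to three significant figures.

a = A_s f_y/(0.85 f'_c b) = 5.147 in.
β₁ = 0.75, so c = a/β₁ = 5.147/0.75 = 6.863 in.
From the linear strain diagram with ε_cu = 0.003: ε_t = 0.003 (d − c)/c = 0.003 × (39.7 − 6.863)/6.863 = 0.0144.
Since ε_t ≥ 0.005, the section is tension-controlled.

ε_t ≈ 0.0144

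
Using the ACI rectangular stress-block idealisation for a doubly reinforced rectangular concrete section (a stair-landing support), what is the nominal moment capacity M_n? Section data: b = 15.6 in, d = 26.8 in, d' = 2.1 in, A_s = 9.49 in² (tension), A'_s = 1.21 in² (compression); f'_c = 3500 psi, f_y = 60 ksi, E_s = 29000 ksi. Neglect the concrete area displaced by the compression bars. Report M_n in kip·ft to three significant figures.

M_n ≈ 1040 kip·ft

Assume both steels yield.
a = (A_s − A'_s) f_y/(0.85 f'_c b) = (9.49 − 1.21) × 60/(0.85 × 3.5 × 15.6) = 10.705 in.
c = a/β₁ = 10.705/0.85 = 12.594 in; ε'_s = 0.003(c − d')/c = 0.0025 ≥ ε_y = 0.0021, so the compression steel yields.
M_n = (A_s − A'_s) f_y (d − a/2) + A'_s f_y (d − d') = 496.8 × (26.8 − 5.3525) + 72.6 × (26.8 − 2.1) = 10655.1 + 1793.2 = 12448.3 kip·in = 12448.3/12 = 1037.36 kip·ft.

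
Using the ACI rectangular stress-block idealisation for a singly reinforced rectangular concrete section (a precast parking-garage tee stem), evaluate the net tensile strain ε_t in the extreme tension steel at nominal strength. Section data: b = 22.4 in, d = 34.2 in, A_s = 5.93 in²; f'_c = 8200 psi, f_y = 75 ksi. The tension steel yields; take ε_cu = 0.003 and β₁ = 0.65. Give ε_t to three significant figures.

ε_t ≈ 0.0204

a = A_s f_y/(0.85 f'_c b) = 2.849 in.
β₁ = 0.65, so c = a/β₁ = 2.849/0.65 = 4.383 in.
From the linear strain diagram with ε_cu = 0.003: ε_t = 0.003 (d − c)/c = 0.003 × (34.2 − 4.383)/4.383 = 0.0204.
Since ε_t ≥ 0.005, the section is tension-controlled.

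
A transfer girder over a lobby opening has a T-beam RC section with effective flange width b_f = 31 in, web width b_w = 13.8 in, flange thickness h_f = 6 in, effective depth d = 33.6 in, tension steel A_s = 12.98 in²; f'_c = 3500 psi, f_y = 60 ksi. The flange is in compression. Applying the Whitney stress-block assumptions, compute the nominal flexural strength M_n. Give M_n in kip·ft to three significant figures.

M_n ≈ 1880 kip·ft

Tension: T = A_s f_y = 12.98 × 60 = 778.8 kips.
Try a within the flange: a = T/(0.85 f'_c b_f) = 778.8/(0.85 × 3.5 × 31) = 8.445 in.
a = 8.445 > h_f = 6 in: the block extends into the web. Split into flange-overhang and web parts.
C_f = 0.85 f'_c (b_f − b_w) h_f = 0.85 × 3.5 × (31 − 13.8) × 6 = 307.0 kips.
Remaining web compression depth: a_w = (T − C_f)/(0.85 f'_c b_w) = (778.8 − 307.0)/(0.85 × 3.5 × 13.8) = 11.492 in.
M_n = C_f(d − h_f/2) + (T − C_f)(d − a_w/2) = 307.0 × (33.6 − 3) + 471.8 × (33.6 − 5.746) = 9394.2 + 13141.5 = 22535.7 kip·in.
M_n = 22535.7/12 = 1877.98 kip·ft.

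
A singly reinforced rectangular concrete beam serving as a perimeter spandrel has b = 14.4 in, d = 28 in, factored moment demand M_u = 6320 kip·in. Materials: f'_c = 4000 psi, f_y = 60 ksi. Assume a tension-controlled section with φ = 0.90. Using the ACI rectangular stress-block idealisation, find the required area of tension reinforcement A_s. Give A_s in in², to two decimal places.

M_n = M_u/φ = 6320/0.90 = 7022.22 kip·in.
From M_n = 0.85 f'_c a b (d − a/2):
a = d − √(d² − 2M_n/(0.85 f'_c b)) = 28 − √(28² − 2 × 7022.22/(0.85 × 4 × 14.4)) = 5.703 in.
A_s = 0.85 f'_c a b / f_y = 0.85 × 4 × 5.703 × 14.4 / 60 = 4.654 in².

A_s ≈ 4.65 in²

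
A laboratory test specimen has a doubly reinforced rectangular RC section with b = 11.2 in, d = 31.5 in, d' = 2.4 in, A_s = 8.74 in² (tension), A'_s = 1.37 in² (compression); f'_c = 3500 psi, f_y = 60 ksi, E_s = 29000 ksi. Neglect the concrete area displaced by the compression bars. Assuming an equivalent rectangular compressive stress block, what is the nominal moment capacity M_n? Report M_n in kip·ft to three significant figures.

M_n ≈ 1120 kip·ft

Assume both steels yield.
a = (A_s − A'_s) f_y/(0.85 f'_c b) = (8.74 − 1.37) × 60/(0.85 × 3.5 × 11.2) = 13.271 in.
c = a/β₁ = 13.271/0.85 = 15.613 in; ε'_s = 0.003(c − d')/c = 0.0025 ≥ ε_y = 0.0021, so the compression steel yields.
M_n = (A_s − A'_s) f_y (d − a/2) + A'_s f_y (d − d') = 442.2 × (31.5 − 6.6355) + 82.2 × (31.5 − 2.4) = 10995.1 + 2392.0 = 13387.1 kip·in = 13387.1/12 = 1115.59 kip·ft.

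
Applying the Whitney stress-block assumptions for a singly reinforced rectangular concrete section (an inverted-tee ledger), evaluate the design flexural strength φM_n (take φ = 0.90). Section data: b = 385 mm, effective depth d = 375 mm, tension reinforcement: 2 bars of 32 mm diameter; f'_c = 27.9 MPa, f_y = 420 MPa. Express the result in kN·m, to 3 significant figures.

A_s = 2 × 804 = 1608 mm².
T = A_s f_y = 1608 × 420 = 675360 N = 675.36 kN.
From C = T: a = T/(0.85 f'_c b) = 675360/(0.85 × 27.9 × 385) = 73.97 mm.
M_n = T(d − a/2) = 675.36 kN × (375 − 36.985) mm = 228.28 kN·m.
φM_n = 0.90 × 228.28 = 205.45 kN·m.

φM_n ≈ 205 kN·m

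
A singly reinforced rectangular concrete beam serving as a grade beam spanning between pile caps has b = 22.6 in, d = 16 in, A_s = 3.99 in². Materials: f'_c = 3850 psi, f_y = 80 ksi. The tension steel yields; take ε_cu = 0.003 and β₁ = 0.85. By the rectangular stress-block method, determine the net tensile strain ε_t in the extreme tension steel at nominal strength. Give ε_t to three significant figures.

a = A_s f_y/(0.85 f'_c b) = 4.316 in.
β₁ = 0.85, so c = a/β₁ = 4.316/0.85 = 5.078 in.
From the linear strain diagram with ε_cu = 0.003: ε_t = 0.003 (d − c)/c = 0.003 × (16 − 5.078)/5.078 = 0.00645.
Since ε_t ≥ 0.005, the section is tension-controlled.

ε_t ≈ 0.00645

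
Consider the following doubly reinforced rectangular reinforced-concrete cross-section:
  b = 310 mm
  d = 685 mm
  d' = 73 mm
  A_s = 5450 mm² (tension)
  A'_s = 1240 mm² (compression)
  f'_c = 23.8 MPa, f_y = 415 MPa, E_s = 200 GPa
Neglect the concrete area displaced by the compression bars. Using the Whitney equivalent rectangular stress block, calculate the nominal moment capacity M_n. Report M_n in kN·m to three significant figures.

Assume both tension and compression steel yield.
Net tension couple steel: A_s − A'_s = 4210 mm².
a = (A_s − A'_s) f_y / (0.85 f'_c b) = 1747150/(0.85 × 23.8 × 310) = 278.59 mm.
c = a/β₁ = 278.59/0.85 = 327.75 mm; ε'_s = 0.003(c − d')/c = 0.0023 ≥ f_y/E_s = 0.0021, so compression steel does yield.
M_n = (A_s − A'_s) f_y (d − a/2) + A'_s f_y (d − d') = [1747150 × (685 − 139.295) + 514600 × (685 − 73)] × 10⁻⁶ = 953.43 + 314.94 = 1268.37 kN·m.

M_n ≈ 1270 kN·m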